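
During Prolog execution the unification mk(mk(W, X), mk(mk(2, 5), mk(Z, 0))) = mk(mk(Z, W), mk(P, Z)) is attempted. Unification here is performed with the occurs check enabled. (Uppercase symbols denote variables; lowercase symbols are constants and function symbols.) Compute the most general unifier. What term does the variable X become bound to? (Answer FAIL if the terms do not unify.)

FAIL

Decompose mk/2: mk(W, X) = mk(Z, W),  mk(mk(2, 5), mk(Z, 0)) = mk(P, Z).
Decompose mk/2: W = Z,  X = W.
Bind W := Z; substituting into the one remaining equation that mentions W gives: X = Z.
Bind X := Z; no other remaining equation mentions X.
Decompose mk/2: mk(2, 5) = P,  mk(Z, 0) = Z.
Bind P := mk(2, 5); no other remaining equation mentions P.
Occurs check fails: Z occurs in mk(Z, 0); the equation Z = mk(Z, 0) has no finite solution.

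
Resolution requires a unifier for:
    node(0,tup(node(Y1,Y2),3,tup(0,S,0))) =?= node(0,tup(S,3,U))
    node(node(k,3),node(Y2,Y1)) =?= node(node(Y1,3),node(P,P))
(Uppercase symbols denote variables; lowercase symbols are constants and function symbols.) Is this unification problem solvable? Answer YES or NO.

Decompose node/2: 0 =?= 0,  tup(node(Y1,Y2),3,tup(0,S,0)) =?= tup(S,3,U).
Delete trivial equation 0 =?= 0.
Decompose tup/3: node(Y1,Y2) =?= S,  3 =?= 3,  tup(0,S,0) =?= U.
Bind S := node(Y1,Y2); substituting into the one remaining equation that mentions S gives: tup(0,node(Y1,Y2),0) =?= U.
Delete trivial equation 3 =?= 3.
Bind U := tup(0,node(Y1,Y2),0); no other remaining equation mentions U.
Decompose node/2: node(k,3) =?= node(Y1,3),  node(Y2,Y1) =?= node(P,P).
Decompose node/2: k =?= Y1,  3 =?= 3.
Bind Y1 := k; substituting into the one remaining equation that mentions Y1 gives: node(Y2,k) =?= node(P,P). Substituting into the earlier bindings gives S := node(k,Y2), U := tup(0,node(k,Y2),0).
Delete trivial equation 3 =?= 3.
Decompose node/2: Y2 =?= P,  k =?= P.
Bind Y2 := P; no other remaining equation mentions Y2. Substituting into the earlier bindings gives S := node(k,P), U := tup(0,node(k,P),0).
Bind P := k. Substituting into the earlier bindings gives S := node(k,k), U := tup(0,node(k,k),0), Y2 := k.
No equations remain and no clash or occurs-check failure arose, so a unifier exists.

YES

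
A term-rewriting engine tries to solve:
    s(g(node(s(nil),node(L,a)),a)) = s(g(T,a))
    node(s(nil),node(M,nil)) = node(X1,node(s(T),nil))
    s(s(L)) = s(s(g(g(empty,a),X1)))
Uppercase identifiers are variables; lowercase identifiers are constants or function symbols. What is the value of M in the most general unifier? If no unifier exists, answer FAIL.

s(node(s(nil),node(g(g(empty,a),s(nil)),a)))

Decompose s/1: g(node(s(nil),node(L,a)),a) = g(T,a).
Decompose g/2: node(s(nil),node(L,a)) = T,  a = a.
Bind T := node(s(nil),node(L,a)); substituting into the one remaining equation that mentions T gives: node(s(nil),node(M,nil)) = node(X1,node(s(node(s(nil),node(L,a))),nil)).
Delete trivial equation a = a.
Decompose node/2: s(nil) = X1,  node(M,nil) = node(s(node(s(nil),node(L,a))),nil).
Bind X1 := s(nil); substituting into the one remaining equation that mentions X1 gives: s(s(L)) = s(s(g(g(empty,a),s(nil)))).
Decompose node/2: M = s(node(s(nil),node(L,a))),  nil = nil.
Bind M := s(node(s(nil),node(L,a))); no other remaining equation mentions M.
Delete trivial equation nil = nil.
Decompose s/1: s(L) = s(g(g(empty,a),s(nil))).
Decompose s/1: L = g(g(empty,a),s(nil)).
Bind L := g(g(empty,a),s(nil)). Substituting into the earlier bindings gives T := node(s(nil),node(g(g(empty,a),s(nil)),a)), M := s(node(s(nil),node(g(g(empty,a),s(nil)),a))).
MGU = { T := node(s(nil),node(g(g(empty,a),s(nil)),a)), X1 := s(nil), M := s(node(s(nil),node(g(g(empty,a),s(nil)),a))), L := g(g(empty,a),s(nil)) }, so M := s(node(s(nil),node(g(g(empty,a),s(nil)),a))).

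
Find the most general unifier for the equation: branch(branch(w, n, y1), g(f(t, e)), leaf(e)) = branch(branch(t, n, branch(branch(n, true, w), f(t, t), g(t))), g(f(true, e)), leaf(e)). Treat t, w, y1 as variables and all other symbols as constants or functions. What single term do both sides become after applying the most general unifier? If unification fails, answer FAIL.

Decompose branch/3: branch(w, n, y1) = branch(t, n, branch(branch(n, true, w), f(t, t), g(t))),  g(f(t, e)) = g(f(true, e)),  leaf(e) = leaf(e).
Decompose branch/3: w = t,  n = n,  y1 = branch(branch(n, true, w), f(t, t), g(t)).
Bind w := t; substituting into the one remaining equation that mentions w gives: y1 = branch(branch(n, true, t), f(t, t), g(t)).
Delete trivial equation n = n.
Bind y1 := branch(branch(n, true, t), f(t, t), g(t)); no other remaining equation mentions y1.
Decompose g/1: f(t, e) = f(true, e).
Decompose f/2: t = true,  e = e.
Bind t := true; no other remaining equation mentions t. Substituting into the earlier bindings gives w := true, y1 := branch(branch(n, true, true), f(true, true), g(true)).
Delete trivial equation e = e.
Delete trivial equation leaf(e) = leaf(e).
Applying the MGU to either side gives branch(branch(true, n, branch(branch(n, true, true), f(true, true), g(true))), g(f(true, e)), leaf(e)).

branch(branch(true, n, branch(branch(n, true, true), f(true, true), g(true))), g(f(true, e)), leaf(e))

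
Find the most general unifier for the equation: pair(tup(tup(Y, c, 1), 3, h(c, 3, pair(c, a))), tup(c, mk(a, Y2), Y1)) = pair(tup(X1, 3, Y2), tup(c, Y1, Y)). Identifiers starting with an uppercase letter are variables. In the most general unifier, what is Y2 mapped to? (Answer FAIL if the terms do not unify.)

Decompose pair/2: tup(tup(Y, c, 1), 3, h(c, 3, pair(c, a))) = tup(X1, 3, Y2),  tup(c, mk(a, Y2), Y1) = tup(c, Y1, Y).
Decompose tup/3: tup(Y, c, 1) = X1,  3 = 3,  h(c, 3, pair(c, a)) = Y2.
Bind X1 := tup(Y, c, 1); no other remaining equation mentions X1.
Delete trivial equation 3 = 3.
Bind Y2 := h(c, 3, pair(c, a)); substituting into the remaining equation gives: tup(c, mk(a, h(c, 3, pair(c, a))), Y1) = tup(c, Y1, Y).
Decompose tup/3: c = c,  mk(a, h(c, 3, pair(c, a))) = Y1,  Y1 = Y.
Delete trivial equation c = c.
Bind Y1 := mk(a, h(c, 3, pair(c, a))); substituting into the remaining equation gives: mk(a, h(c, 3, pair(c, a))) = Y.
Bind Y := mk(a, h(c, 3, pair(c, a))). Substituting into the earlier binding gives X1 := tup(mk(a, h(c, 3, pair(c, a))), c, 1).
MGU = { X1 ↦ tup(mk(a, h(c, 3, pair(c, a))), c, 1), Y2 ↦ h(c, 3, pair(c, a)), Y1 ↦ mk(a, h(c, 3, pair(c, a))), Y ↦ mk(a, h(c, 3, pair(c, a))) }, so Y2 ↦ h(c, 3, pair(c, a)).

h(c, 3, pair(c, a))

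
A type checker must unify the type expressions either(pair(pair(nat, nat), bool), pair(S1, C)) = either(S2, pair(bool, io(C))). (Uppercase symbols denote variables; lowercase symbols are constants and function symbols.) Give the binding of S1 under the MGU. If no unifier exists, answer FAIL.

Decompose either/2: pair(pair(nat, nat), bool) = S2,  pair(S1, C) = pair(bool, io(C)).
Bind S2 := pair(pair(nat, nat), bool); no other remaining equation mentions S2.
Decompose pair/2: S1 = bool,  C = io(C).
Bind S1 := bool; no other remaining equation mentions S1.
Occurs check fails: C occurs in io(C); the equation C = io(C) has no finite solution.

FAIL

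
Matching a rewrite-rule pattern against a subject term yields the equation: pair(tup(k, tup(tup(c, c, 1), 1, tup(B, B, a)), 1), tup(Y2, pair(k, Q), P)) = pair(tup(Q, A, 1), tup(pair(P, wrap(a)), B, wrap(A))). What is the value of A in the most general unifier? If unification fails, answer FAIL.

Decompose pair/2: tup(k, tup(tup(c, c, 1), 1, tup(B, B, a)), 1) = tup(Q, A, 1),  tup(Y2, pair(k, Q), P) = tup(pair(P, wrap(a)), B, wrap(A)).
Decompose tup/3: k = Q,  tup(tup(c, c, 1), 1, tup(B, B, a)) = A,  1 = 1.
Bind Q := k; substituting into the one remaining equation that mentions Q gives: tup(Y2, pair(k, k), P) = tup(pair(P, wrap(a)), B, wrap(A)).
Bind A := tup(tup(c, c, 1), 1, tup(B, B, a)); substituting into the one remaining equation that mentions A gives: tup(Y2, pair(k, k), P) = tup(pair(P, wrap(a)), B, wrap(tup(tup(c, c, 1), 1, tup(B, B, a)))).
Delete trivial equation 1 = 1.
Decompose tup/3: Y2 = pair(P, wrap(a)),  pair(k, k) = B,  P = wrap(tup(tup(c, c, 1), 1, tup(B, B, a))).
Bind Y2 := pair(P, wrap(a)); no other remaining equation mentions Y2.
Bind B := pair(k, k); substituting into the remaining equation gives: P = wrap(tup(tup(c, c, 1), 1, tup(pair(k, k), pair(k, k), a))). Substituting into the earlier binding gives A := tup(tup(c, c, 1), 1, tup(pair(k, k), pair(k, k), a)).
Bind P := wrap(tup(tup(c, c, 1), 1, tup(pair(k, k), pair(k, k), a))). Substituting into the earlier binding gives Y2 := pair(wrap(tup(tup(c, c, 1), 1, tup(pair(k, k), pair(k, k), a))), wrap(a)).
MGU = { Q ↦ k, A ↦ tup(tup(c, c, 1), 1, tup(pair(k, k), pair(k, k), a)), Y2 ↦ pair(wrap(tup(tup(c, c, 1), 1, tup(pair(k, k), pair(k, k), a))), wrap(a)), B ↦ pair(k, k), P ↦ wrap(tup(tup(c, c, 1), 1, tup(pair(k, k), pair(k, k), a))) }, so A ↦ tup(tup(c, c, 1), 1, tup(pair(k, k), pair(k, k), a)).

tup(tup(c, c, 1), 1, tup(pair(k, k), pair(k, k), a))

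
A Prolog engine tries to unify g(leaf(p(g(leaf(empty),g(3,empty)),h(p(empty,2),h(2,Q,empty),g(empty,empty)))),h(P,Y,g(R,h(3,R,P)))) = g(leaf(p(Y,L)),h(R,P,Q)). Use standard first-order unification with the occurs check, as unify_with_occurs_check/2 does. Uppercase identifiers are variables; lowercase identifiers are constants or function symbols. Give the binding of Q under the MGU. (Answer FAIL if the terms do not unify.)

g(g(leaf(empty),g(3,empty)),h(3,g(leaf(empty),g(3,empty)),g(leaf(empty),g(3,empty))))

Decompose g/2: leaf(p(g(leaf(empty),g(3,empty)),h(p(empty,2),h(2,Q,empty),g(empty,empty)))) = leaf(p(Y,L)),  h(P,Y,g(R,h(3,R,P))) = h(R,P,Q).
Decompose leaf/1: p(g(leaf(empty),g(3,empty)),h(p(empty,2),h(2,Q,empty),g(empty,empty))) = p(Y,L).
Decompose p/2: g(leaf(empty),g(3,empty)) = Y,  h(p(empty,2),h(2,Q,empty),g(empty,empty)) = L.
Bind Y := g(leaf(empty),g(3,empty)); substituting into the one remaining equation that mentions Y gives: h(P,g(leaf(empty),g(3,empty)),g(R,h(3,R,P))) = h(R,P,Q).
Bind L := h(p(empty,2),h(2,Q,empty),g(empty,empty)); no other remaining equation mentions L.
Decompose h/3: P = R,  g(leaf(empty),g(3,empty)) = P,  g(R,h(3,R,P)) = Q.
Bind P := R; substituting into the remaining equations gives: g(leaf(empty),g(3,empty)) = R,  g(R,h(3,R,R)) = Q.
Bind R := g(leaf(empty),g(3,empty)); substituting into the remaining equation gives: g(g(leaf(empty),g(3,empty)),h(3,g(leaf(empty),g(3,empty)),g(leaf(empty),g(3,empty)))) = Q. Substituting into the earlier binding gives P := g(leaf(empty),g(3,empty)).
Bind Q := g(g(leaf(empty),g(3,empty)),h(3,g(leaf(empty),g(3,empty)),g(leaf(empty),g(3,empty)))). Substituting into the earlier binding gives L := h(p(empty,2),h(2,g(g(leaf(empty),g(3,empty)),h(3,g(leaf(empty),g(3,empty)),g(leaf(empty),g(3,empty)))),empty),g(empty,empty)).
MGU = { Y -> g(leaf(empty),g(3,empty)), L -> h(p(empty,2),h(2,g(g(leaf(empty),g(3,empty)),h(3,g(leaf(empty),g(3,empty)),g(leaf(empty),g(3,empty)))),empty),g(empty,empty)), P -> g(leaf(empty),g(3,empty)), R -> g(leaf(empty),g(3,empty)), Q -> g(g(leaf(empty),g(3,empty)),h(3,g(leaf(empty),g(3,empty)),g(leaf(empty),g(3,empty)))) }, so Q -> g(g(leaf(empty),g(3,empty)),h(3,g(leaf(empty),g(3,empty)),g(leaf(empty),g(3,empty)))).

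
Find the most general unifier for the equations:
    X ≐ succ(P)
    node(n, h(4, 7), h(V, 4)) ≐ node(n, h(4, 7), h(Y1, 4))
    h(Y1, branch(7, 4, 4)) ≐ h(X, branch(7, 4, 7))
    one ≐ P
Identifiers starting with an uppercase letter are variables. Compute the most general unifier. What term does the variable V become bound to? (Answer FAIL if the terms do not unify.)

FAIL

Bind X := succ(P); substituting into the one remaining equation that mentions X gives: h(Y1, branch(7, 4, 4)) ≐ h(succ(P), branch(7, 4, 7)).
Decompose node/3: n ≐ n,  h(4, 7) ≐ h(4, 7),  h(V, 4) ≐ h(Y1, 4).
Delete trivial equation n ≐ n.
Delete trivial equation h(4, 7) ≐ h(4, 7).
Decompose h/2: V ≐ Y1,  4 ≐ 4.
Bind V := Y1; no other remaining equation mentions V.
Delete trivial equation 4 ≐ 4.
Decompose h/2: Y1 ≐ succ(P),  branch(7, 4, 4) ≐ branch(7, 4, 7).
Bind Y1 := succ(P); no other remaining equation mentions Y1. Substituting into the earlier binding gives V := succ(P).
Decompose branch/3: 7 ≐ 7,  4 ≐ 4,  4 ≐ 7.
Delete trivial equation 7 ≐ 7.
Delete trivial equation 4 ≐ 4.
Clash: constants 4 and 7 differ; no unifier exists.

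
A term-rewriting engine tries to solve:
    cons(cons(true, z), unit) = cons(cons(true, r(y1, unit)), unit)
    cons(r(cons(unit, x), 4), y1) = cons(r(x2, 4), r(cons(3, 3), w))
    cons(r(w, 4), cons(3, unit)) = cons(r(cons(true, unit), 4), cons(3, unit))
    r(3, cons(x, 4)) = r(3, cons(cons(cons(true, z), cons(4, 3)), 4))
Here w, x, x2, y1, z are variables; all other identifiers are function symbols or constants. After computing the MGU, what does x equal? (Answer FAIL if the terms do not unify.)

cons(cons(true, r(r(cons(3, 3), cons(true, unit)), unit)), cons(4, 3))

Decompose cons/2: cons(true, z) = cons(true, r(y1, unit)),  unit = unit.
Decompose cons/2: true = true,  z = r(y1, unit).
Delete trivial equation true = true.
Bind z := r(y1, unit); substituting into the one remaining equation that mentions z gives: r(3, cons(x, 4)) = r(3, cons(cons(cons(true, r(y1, unit)), cons(4, 3)), 4)).
Delete trivial equation unit = unit.
Decompose cons/2: r(cons(unit, x), 4) = r(x2, 4),  y1 = r(cons(3, 3), w).
Decompose r/2: cons(unit, x) = x2,  4 = 4.
Bind x2 := cons(unit, x); no other remaining equation mentions x2.
Delete trivial equation 4 = 4.
Bind y1 := r(cons(3, 3), w); substituting into the one remaining equation that mentions y1 gives: r(3, cons(x, 4)) = r(3, cons(cons(cons(true, r(r(cons(3, 3), w), unit)), cons(4, 3)), 4)). Substituting into the earlier binding gives z := r(r(cons(3, 3), w), unit).
Decompose cons/2: r(w, 4) = r(cons(true, unit), 4),  cons(3, unit) = cons(3, unit).
Decompose r/2: w = cons(true, unit),  4 = 4.
Bind w := cons(true, unit); substituting into the one remaining equation that mentions w gives: r(3, cons(x, 4)) = r(3, cons(cons(cons(true, r(r(cons(3, 3), cons(true, unit)), unit)), cons(4, 3)), 4)). Substituting into the earlier bindings gives z := r(r(cons(3, 3), cons(true, unit)), unit), y1 := r(cons(3, 3), cons(true, unit)).
Delete trivial equation 4 = 4.
Delete trivial equation cons(3, unit) = cons(3, unit).
Decompose r/2: 3 = 3,  cons(x, 4) = cons(cons(cons(true, r(r(cons(3, 3), cons(true, unit)), unit)), cons(4, 3)), 4).
Delete trivial equation 3 = 3.
Decompose cons/2: x = cons(cons(true, r(r(cons(3, 3), cons(true, unit)), unit)), cons(4, 3)),  4 = 4.
Bind x := cons(cons(true, r(r(cons(3, 3), cons(true, unit)), unit)), cons(4, 3)); no other remaining equation mentions x. Substituting into the earlier binding gives x2 := cons(unit, cons(cons(true, r(r(cons(3, 3), cons(true, unit)), unit)), cons(4, 3))).
Delete trivial equation 4 = 4.
MGU = { z := r(r(cons(3, 3), cons(true, unit)), unit), x2 := cons(unit, cons(cons(true, r(r(cons(3, 3), cons(true, unit)), unit)), cons(4, 3))), y1 := r(cons(3, 3), cons(true, unit)), w := cons(true, unit), x := cons(cons(true, r(r(cons(3, 3), cons(true, unit)), unit)), cons(4, 3)) }, so x := cons(cons(true, r(r(cons(3, 3), cons(true, unit)), unit)), cons(4, 3)).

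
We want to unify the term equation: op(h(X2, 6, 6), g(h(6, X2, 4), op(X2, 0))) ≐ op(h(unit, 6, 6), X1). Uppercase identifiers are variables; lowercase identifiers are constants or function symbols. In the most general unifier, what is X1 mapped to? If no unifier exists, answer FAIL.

g(h(6, unit, 4), op(unit, 0))

Decompose op/2: h(X2, 6, 6) ≐ h(unit, 6, 6),  g(h(6, X2, 4), op(X2, 0)) ≐ X1.
Decompose h/3: X2 ≐ unit,  6 ≐ 6,  6 ≐ 6.
Bind X2 := unit; substituting into the one remaining equation that mentions X2 gives: g(h(6, unit, 4), op(unit, 0)) ≐ X1.
Delete trivial equation 6 ≐ 6.
Delete trivial equation 6 ≐ 6.
Bind X1 := g(h(6, unit, 4), op(unit, 0)).
MGU = { X2 -> unit, X1 -> g(h(6, unit, 4), op(unit, 0)) }, so X1 -> g(h(6, unit, 4), op(unit, 0)).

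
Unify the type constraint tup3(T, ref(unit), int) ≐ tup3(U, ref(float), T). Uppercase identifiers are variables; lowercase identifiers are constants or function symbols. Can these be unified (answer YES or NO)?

Decompose tup3/3: T ≐ U,  ref(unit) ≐ ref(float),  int ≐ T.
Bind T := U; substituting into the one remaining equation that mentions T gives: int ≐ U.
Decompose ref/1: unit ≐ float.
Clash: constants unit and float differ; no unifier exists.

NO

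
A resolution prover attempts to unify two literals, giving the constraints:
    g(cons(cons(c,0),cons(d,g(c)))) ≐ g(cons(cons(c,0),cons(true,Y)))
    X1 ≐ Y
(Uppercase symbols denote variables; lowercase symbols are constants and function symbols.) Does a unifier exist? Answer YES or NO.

Decompose g/1: cons(cons(c,0),cons(d,g(c))) ≐ cons(cons(c,0),cons(true,Y)).
Decompose cons/2: cons(c,0) ≐ cons(c,0),  cons(d,g(c)) ≐ cons(true,Y).
Delete trivial equation cons(c,0) ≐ cons(c,0).
Decompose cons/2: d ≐ true,  g(c) ≐ Y.
Clash: constants d and true differ; no unifier exists.

NO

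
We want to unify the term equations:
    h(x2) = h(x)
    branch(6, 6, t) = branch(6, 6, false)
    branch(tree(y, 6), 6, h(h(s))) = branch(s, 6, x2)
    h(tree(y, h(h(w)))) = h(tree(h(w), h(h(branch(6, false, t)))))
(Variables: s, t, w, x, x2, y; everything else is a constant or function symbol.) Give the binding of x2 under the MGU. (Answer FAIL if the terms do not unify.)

h(h(tree(h(branch(6, false, false)), 6)))

Decompose h/1: x2 = x.
Bind x2 := x; substituting into the one remaining equation that mentions x2 gives: branch(tree(y, 6), 6, h(h(s))) = branch(s, 6, x).
Decompose branch/3: 6 = 6,  6 = 6,  t = false.
Delete trivial equation 6 = 6.
Delete trivial equation 6 = 6.
Bind t := false; substituting into the one remaining equation that mentions t gives: h(tree(y, h(h(w)))) = h(tree(h(w), h(h(branch(6, false, false))))).
Decompose branch/3: tree(y, 6) = s,  6 = 6,  h(h(s)) = x.
Bind s := tree(y, 6); substituting into the one remaining equation that mentions s gives: h(h(tree(y, 6))) = x.
Delete trivial equation 6 = 6.
Bind x := h(h(tree(y, 6))); no other remaining equation mentions x. Substituting into the earlier binding gives x2 := h(h(tree(y, 6))).
Decompose h/1: tree(y, h(h(w))) = tree(h(w), h(h(branch(6, false, false)))).
Decompose tree/2: y = h(w),  h(h(w)) = h(h(branch(6, false, false))).
Bind y := h(w); no other remaining equation mentions y. Substituting into the earlier bindings gives x2 := h(h(tree(h(w), 6))), s := tree(h(w), 6), x := h(h(tree(h(w), 6))).
Decompose h/1: h(w) = h(branch(6, false, false)).
Decompose h/1: w = branch(6, false, false).
Bind w := branch(6, false, false). Substituting into the earlier bindings gives x2 := h(h(tree(h(branch(6, false, false)), 6))), s := tree(h(branch(6, false, false)), 6), x := h(h(tree(h(branch(6, false, false)), 6))), y := h(branch(6, false, false)).
MGU = { x2 -> h(h(tree(h(branch(6, false, false)), 6))), t -> false, s -> tree(h(branch(6, false, false)), 6), x -> h(h(tree(h(branch(6, false, false)), 6))), y -> h(branch(6, false, false)), w -> branch(6, false, false) }, so x2 -> h(h(tree(h(branch(6, false, false)), 6))).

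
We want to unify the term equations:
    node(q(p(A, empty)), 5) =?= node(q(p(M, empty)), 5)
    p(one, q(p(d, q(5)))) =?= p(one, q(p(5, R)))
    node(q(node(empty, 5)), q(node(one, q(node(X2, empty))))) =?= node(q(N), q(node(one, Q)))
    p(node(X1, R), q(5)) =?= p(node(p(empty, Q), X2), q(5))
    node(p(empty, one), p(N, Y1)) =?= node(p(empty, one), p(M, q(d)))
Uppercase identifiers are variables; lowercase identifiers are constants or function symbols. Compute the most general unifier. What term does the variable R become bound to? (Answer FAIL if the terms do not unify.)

FAIL

Decompose node/2: q(p(A, empty)) =?= q(p(M, empty)),  5 =?= 5.
Decompose q/1: p(A, empty) =?= p(M, empty).
Decompose p/2: A =?= M,  empty =?= empty.
Bind A := M; no other remaining equation mentions A.
Delete trivial equation empty =?= empty.
Delete trivial equation 5 =?= 5.
Decompose p/2: one =?= one,  q(p(d, q(5))) =?= q(p(5, R)).
Delete trivial equation one =?= one.
Decompose q/1: p(d, q(5)) =?= p(5, R).
Decompose p/2: d =?= 5,  q(5) =?= R.
Clash: constants d and 5 differ; no unifier exists.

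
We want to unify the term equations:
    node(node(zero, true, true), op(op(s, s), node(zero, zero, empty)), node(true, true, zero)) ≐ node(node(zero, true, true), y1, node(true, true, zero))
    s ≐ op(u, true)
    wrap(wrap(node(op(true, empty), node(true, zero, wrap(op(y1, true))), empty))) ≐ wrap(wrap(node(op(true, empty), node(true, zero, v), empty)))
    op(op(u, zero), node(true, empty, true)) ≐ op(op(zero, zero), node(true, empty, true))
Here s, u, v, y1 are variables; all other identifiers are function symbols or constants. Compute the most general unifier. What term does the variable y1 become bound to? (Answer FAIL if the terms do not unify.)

Decompose node/3: node(zero, true, true) ≐ node(zero, true, true),  op(op(s, s), node(zero, zero, empty)) ≐ y1,  node(true, true, zero) ≐ node(true, true, zero).
Delete trivial equation node(zero, true, true) ≐ node(zero, true, true).
Bind y1 := op(op(s, s), node(zero, zero, empty)); substituting into the one remaining equation that mentions y1 gives: wrap(wrap(node(op(true, empty), node(true, zero, wrap(op(op(op(s, s), node(zero, zero, empty)), true))), empty))) ≐ wrap(wrap(node(op(true, empty), node(true, zero, v), empty))).
Delete trivial equation node(true, true, zero) ≐ node(true, true, zero).
Bind s := op(u, true); substituting into the one remaining equation that mentions s gives: wrap(wrap(node(op(true, empty), node(true, zero, wrap(op(op(op(op(u, true), op(u, true)), node(zero, zero, empty)), true))), empty))) ≐ wrap(wrap(node(op(true, empty), node(true, zero, v), empty))). Substituting into the earlier binding gives y1 := op(op(op(u, true), op(u, true)), node(zero, zero, empty)).
Decompose wrap/1: wrap(node(op(true, empty), node(true, zero, wrap(op(op(op(op(u, true), op(u, true)), node(zero, zero, empty)), true))), empty)) ≐ wrap(node(op(true, empty), node(true, zero, v), empty)).
Decompose wrap/1: node(op(true, empty), node(true, zero, wrap(op(op(op(op(u, true), op(u, true)), node(zero, zero, empty)), true))), empty) ≐ node(op(true, empty), node(true, zero, v), empty).
Decompose node/3: op(true, empty) ≐ op(true, empty),  node(true, zero, wrap(op(op(op(op(u, true), op(u, true)), node(zero, zero, empty)), true))) ≐ node(true, zero, v),  empty ≐ empty.
Delete trivial equation op(true, empty) ≐ op(true, empty).
Decompose node/3: true ≐ true,  zero ≐ zero,  wrap(op(op(op(op(u, true), op(u, true)), node(zero, zero, empty)), true)) ≐ v.
Delete trivial equation true ≐ true.
Delete trivial equation zero ≐ zero.
Bind v := wrap(op(op(op(op(u, true), op(u, true)), node(zero, zero, empty)), true)); no other remaining equation mentions v.
Delete trivial equation empty ≐ empty.
Decompose op/2: op(u, zero) ≐ op(zero, zero),  node(true, empty, true) ≐ node(true, empty, true).
Decompose op/2: u ≐ zero,  zero ≐ zero.
Bind u := zero; no other remaining equation mentions u. Substituting into the earlier bindings gives y1 := op(op(op(zero, true), op(zero, true)), node(zero, zero, empty)), s := op(zero, true), v := wrap(op(op(op(op(zero, true), op(zero, true)), node(zero, zero, empty)), true)).
Delete trivial equation zero ≐ zero.
Delete trivial equation node(true, empty, true) ≐ node(true, empty, true).
MGU = { y1 -> op(op(op(zero, true), op(zero, true)), node(zero, zero, empty)), s -> op(zero, true), v -> wrap(op(op(op(op(zero, true), op(zero, true)), node(zero, zero, empty)), true)), u -> zero }, so y1 -> op(op(op(zero, true), op(zero, true)), node(zero, zero, empty)).

op(op(op(zero, true), op(zero, true)), node(zero, zero, empty))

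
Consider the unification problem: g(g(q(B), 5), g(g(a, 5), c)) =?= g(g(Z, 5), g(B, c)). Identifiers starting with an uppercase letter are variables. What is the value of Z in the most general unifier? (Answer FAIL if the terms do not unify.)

Decompose g/2: g(q(B), 5) =?= g(Z, 5),  g(g(a, 5), c) =?= g(B, c).
Decompose g/2: q(B) =?= Z,  5 =?= 5.
Bind Z := q(B); no other remaining equation mentions Z.
Delete trivial equation 5 =?= 5.
Decompose g/2: g(a, 5) =?= B,  c =?= c.
Bind B := g(a, 5); no other remaining equation mentions B. Substituting into the earlier binding gives Z := q(g(a, 5)).
Delete trivial equation c =?= c.
MGU = { Z := q(g(a, 5)), B := g(a, 5) }, so Z := q(g(a, 5)).

q(g(a, 5))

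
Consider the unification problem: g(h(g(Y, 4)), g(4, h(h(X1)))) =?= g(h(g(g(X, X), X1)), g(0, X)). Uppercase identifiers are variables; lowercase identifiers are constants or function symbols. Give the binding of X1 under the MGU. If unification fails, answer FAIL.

Decompose g/2: h(g(Y, 4)) =?= h(g(g(X, X), X1)),  g(4, h(h(X1))) =?= g(0, X).
Decompose h/1: g(Y, 4) =?= g(g(X, X), X1).
Decompose g/2: Y =?= g(X, X),  4 =?= X1.
Bind Y := g(X, X); no other remaining equation mentions Y.
Bind X1 := 4; substituting into the remaining equation gives: g(4, h(h(4))) =?= g(0, X).
Decompose g/2: 4 =?= 0,  h(h(4)) =?= X.
Clash: constants 4 and 0 differ; no unifier exists.

FAIL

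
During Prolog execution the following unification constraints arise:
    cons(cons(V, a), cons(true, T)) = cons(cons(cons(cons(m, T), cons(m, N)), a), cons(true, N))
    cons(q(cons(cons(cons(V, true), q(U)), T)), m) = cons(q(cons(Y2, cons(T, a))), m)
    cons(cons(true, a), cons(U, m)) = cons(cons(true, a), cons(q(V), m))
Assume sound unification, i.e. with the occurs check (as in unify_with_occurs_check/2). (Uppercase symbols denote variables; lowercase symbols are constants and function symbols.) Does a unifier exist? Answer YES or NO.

Decompose cons/2: cons(V, a) = cons(cons(cons(m, T), cons(m, N)), a),  cons(true, T) = cons(true, N).
Decompose cons/2: V = cons(cons(m, T), cons(m, N)),  a = a.
Bind V := cons(cons(m, T), cons(m, N)); substituting into the 2 remaining equations that mention V gives: cons(q(cons(cons(cons(cons(cons(m, T), cons(m, N)), true), q(U)), T)), m) = cons(q(cons(Y2, cons(T, a))), m),  cons(cons(true, a), cons(U, m)) = cons(cons(true, a), cons(q(cons(cons(m, T), cons(m, N))), m)).
Delete trivial equation a = a.
Decompose cons/2: true = true,  T = N.
Delete trivial equation true = true.
Bind T := N; substituting into the remaining equations gives: cons(q(cons(cons(cons(cons(cons(m, N), cons(m, N)), true), q(U)), N)), m) = cons(q(cons(Y2, cons(N, a))), m),  cons(cons(true, a), cons(U, m)) = cons(cons(true, a), cons(q(cons(cons(m, N), cons(m, N))), m)). Substituting into the earlier binding gives V := cons(cons(m, N), cons(m, N)).
Decompose cons/2: q(cons(cons(cons(cons(cons(m, N), cons(m, N)), true), q(U)), N)) = q(cons(Y2, cons(N, a))),  m = m.
Decompose q/1: cons(cons(cons(cons(cons(m, N), cons(m, N)), true), q(U)), N) = cons(Y2, cons(N, a)).
Decompose cons/2: cons(cons(cons(cons(m, N), cons(m, N)), true), q(U)) = Y2,  N = cons(N, a).
Bind Y2 := cons(cons(cons(cons(m, N), cons(m, N)), true), q(U)); no other remaining equation mentions Y2.
Occurs check fails: N occurs in cons(N, a); the equation N = cons(N, a) has no finite solution.

NO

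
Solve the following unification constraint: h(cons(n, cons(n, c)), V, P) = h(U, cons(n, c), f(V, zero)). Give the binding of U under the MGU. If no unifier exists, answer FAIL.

Decompose h/3: cons(n, cons(n, c)) = U,  V = cons(n, c),  P = f(V, zero).
Bind U := cons(n, cons(n, c)); no other remaining equation mentions U.
Bind V := cons(n, c); substituting into the remaining equation gives: P = f(cons(n, c), zero).
Bind P := f(cons(n, c), zero).
MGU = { U -> cons(n, cons(n, c)), V -> cons(n, c), P -> f(cons(n, c), zero) }, so U -> cons(n, cons(n, c)).

cons(n, cons(n, c))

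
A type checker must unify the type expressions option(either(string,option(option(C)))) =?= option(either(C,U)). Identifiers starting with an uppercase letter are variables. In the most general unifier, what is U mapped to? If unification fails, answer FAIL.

Decompose option/1: either(string,option(option(C))) =?= either(C,U).
Decompose either/2: string =?= C,  option(option(C)) =?= U.
Bind C := string; substituting into the remaining equation gives: option(option(string)) =?= U.
Bind U := option(option(string)).
MGU = { C -> string, U -> option(option(string)) }, so U -> option(option(string)).

option(option(string))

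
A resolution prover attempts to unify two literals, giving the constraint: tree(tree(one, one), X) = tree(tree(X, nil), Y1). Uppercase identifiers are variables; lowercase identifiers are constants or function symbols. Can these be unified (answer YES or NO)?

NO

Decompose tree/2: tree(one, one) = tree(X, nil),  X = Y1.
Decompose tree/2: one = X,  one = nil.
Bind X := one; substituting into the one remaining equation that mentions X gives: one = Y1.
Clash: constants one and nil differ; no unifier exists.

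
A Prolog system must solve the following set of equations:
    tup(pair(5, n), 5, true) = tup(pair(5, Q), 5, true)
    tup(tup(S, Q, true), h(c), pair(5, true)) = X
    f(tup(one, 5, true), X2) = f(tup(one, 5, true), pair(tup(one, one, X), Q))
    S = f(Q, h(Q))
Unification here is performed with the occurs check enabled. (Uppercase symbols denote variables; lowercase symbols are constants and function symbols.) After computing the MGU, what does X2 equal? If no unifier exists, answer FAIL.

Decompose tup/3: pair(5, n) = pair(5, Q),  5 = 5,  true = true.
Decompose pair/2: 5 = 5,  n = Q.
Delete trivial equation 5 = 5.
Bind Q := n; substituting into the 3 remaining equations that mention Q gives: tup(tup(S, n, true), h(c), pair(5, true)) = X,  f(tup(one, 5, true), X2) = f(tup(one, 5, true), pair(tup(one, one, X), n)),  S = f(n, h(n)).
Delete trivial equation 5 = 5.
Delete trivial equation true = true.
Bind X := tup(tup(S, n, true), h(c), pair(5, true)); substituting into the one remaining equation that mentions X gives: f(tup(one, 5, true), X2) = f(tup(one, 5, true), pair(tup(one, one, tup(tup(S, n, true), h(c), pair(5, true))), n)).
Decompose f/2: tup(one, 5, true) = tup(one, 5, true),  X2 = pair(tup(one, one, tup(tup(S, n, true), h(c), pair(5, true))), n).
Delete trivial equation tup(one, 5, true) = tup(one, 5, true).
Bind X2 := pair(tup(one, one, tup(tup(S, n, true), h(c), pair(5, true))), n); no other remaining equation mentions X2.
Bind S := f(n, h(n)). Substituting into the earlier bindings gives X := tup(tup(f(n, h(n)), n, true), h(c), pair(5, true)), X2 := pair(tup(one, one, tup(tup(f(n, h(n)), n, true), h(c), pair(5, true))), n).
MGU = { Q = n, X = tup(tup(f(n, h(n)), n, true), h(c), pair(5, true)), X2 = pair(tup(one, one, tup(tup(f(n, h(n)), n, true), h(c), pair(5, true))), n), S = f(n, h(n)) }, so X2 = pair(tup(one, one, tup(tup(f(n, h(n)), n, true), h(c), pair(5, true))), n).

pair(tup(one, one, tup(tup(f(n, h(n)), n, true), h(c), pair(5, true))), n)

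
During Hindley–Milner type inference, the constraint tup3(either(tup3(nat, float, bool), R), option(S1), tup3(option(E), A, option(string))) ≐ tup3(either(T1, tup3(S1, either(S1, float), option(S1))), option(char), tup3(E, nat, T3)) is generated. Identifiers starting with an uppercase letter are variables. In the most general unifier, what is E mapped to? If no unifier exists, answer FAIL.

Decompose tup3/3: either(tup3(nat, float, bool), R) ≐ either(T1, tup3(S1, either(S1, float), option(S1))),  option(S1) ≐ option(char),  tup3(option(E), A, option(string)) ≐ tup3(E, nat, T3).
Decompose either/2: tup3(nat, float, bool) ≐ T1,  R ≐ tup3(S1, either(S1, float), option(S1)).
Bind T1 := tup3(nat, float, bool); no other remaining equation mentions T1.
Bind R := tup3(S1, either(S1, float), option(S1)); no other remaining equation mentions R.
Decompose option/1: S1 ≐ char.
Bind S1 := char; no other remaining equation mentions S1. Substituting into the earlier binding gives R := tup3(char, either(char, float), option(char)).
Decompose tup3/3: option(E) ≐ E,  A ≐ nat,  option(string) ≐ T3.
Occurs check fails: E occurs in option(E); the equation E ≐ option(E) has no finite solution.

FAIL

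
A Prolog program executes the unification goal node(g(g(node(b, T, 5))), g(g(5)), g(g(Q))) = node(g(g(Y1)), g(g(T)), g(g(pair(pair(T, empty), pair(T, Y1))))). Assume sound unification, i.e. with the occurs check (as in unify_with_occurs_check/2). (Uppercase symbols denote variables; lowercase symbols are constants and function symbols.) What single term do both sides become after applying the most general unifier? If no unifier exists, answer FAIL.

Decompose node/3: g(g(node(b, T, 5))) = g(g(Y1)),  g(g(5)) = g(g(T)),  g(g(Q)) = g(g(pair(pair(T, empty), pair(T, Y1)))).
Decompose g/1: g(node(b, T, 5)) = g(Y1).
Decompose g/1: node(b, T, 5) = Y1.
Bind Y1 := node(b, T, 5); substituting into the one remaining equation that mentions Y1 gives: g(g(Q)) = g(g(pair(pair(T, empty), pair(T, node(b, T, 5))))).
Decompose g/1: g(5) = g(T).
Decompose g/1: 5 = T.
Bind T := 5; substituting into the remaining equation gives: g(g(Q)) = g(g(pair(pair(5, empty), pair(5, node(b, 5, 5))))). Substituting into the earlier binding gives Y1 := node(b, 5, 5).
Decompose g/1: g(Q) = g(pair(pair(5, empty), pair(5, node(b, 5, 5)))).
Decompose g/1: Q = pair(pair(5, empty), pair(5, node(b, 5, 5))).
Bind Q := pair(pair(5, empty), pair(5, node(b, 5, 5))).
Applying the MGU to either side gives node(g(g(node(b, 5, 5))), g(g(5)), g(g(pair(pair(5, empty), pair(5, node(b, 5, 5)))))).

node(g(g(node(b, 5, 5))), g(g(5)), g(g(pair(pair(5, empty), pair(5, node(b, 5, 5))))))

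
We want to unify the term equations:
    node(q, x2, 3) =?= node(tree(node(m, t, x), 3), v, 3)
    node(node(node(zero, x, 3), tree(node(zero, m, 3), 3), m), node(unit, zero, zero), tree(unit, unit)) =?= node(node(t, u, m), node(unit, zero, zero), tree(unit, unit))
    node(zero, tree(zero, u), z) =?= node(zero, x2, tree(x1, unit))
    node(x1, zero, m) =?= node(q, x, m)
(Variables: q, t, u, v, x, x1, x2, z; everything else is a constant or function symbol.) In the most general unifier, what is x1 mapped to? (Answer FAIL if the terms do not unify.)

Decompose node/3: q =?= tree(node(m, t, x), 3),  x2 =?= v,  3 =?= 3.
Bind q := tree(node(m, t, x), 3); substituting into the one remaining equation that mentions q gives: node(x1, zero, m) =?= node(tree(node(m, t, x), 3), x, m).
Bind x2 := v; substituting into the one remaining equation that mentions x2 gives: node(zero, tree(zero, u), z) =?= node(zero, v, tree(x1, unit)).
Delete trivial equation 3 =?= 3.
Decompose node/3: node(node(zero, x, 3), tree(node(zero, m, 3), 3), m) =?= node(t, u, m),  node(unit, zero, zero) =?= node(unit, zero, zero),  tree(unit, unit) =?= tree(unit, unit).
Decompose node/3: node(zero, x, 3) =?= t,  tree(node(zero, m, 3), 3) =?= u,  m =?= m.
Bind t := node(zero, x, 3); substituting into the one remaining equation that mentions t gives: node(x1, zero, m) =?= node(tree(node(m, node(zero, x, 3), x), 3), x, m). Substituting into the earlier binding gives q := tree(node(m, node(zero, x, 3), x), 3).
Bind u := tree(node(zero, m, 3), 3); substituting into the one remaining equation that mentions u gives: node(zero, tree(zero, tree(node(zero, m, 3), 3)), z) =?= node(zero, v, tree(x1, unit)).
Delete trivial equation m =?= m.
Delete trivial equation node(unit, zero, zero) =?= node(unit, zero, zero).
Delete trivial equation tree(unit, unit) =?= tree(unit, unit).
Decompose node/3: zero =?= zero,  tree(zero, tree(node(zero, m, 3), 3)) =?= v,  z =?= tree(x1, unit).
Delete trivial equation zero =?= zero.
Bind v := tree(zero, tree(node(zero, m, 3), 3)); no other remaining equation mentions v. Substituting into the earlier binding gives x2 := tree(zero, tree(node(zero, m, 3), 3)).
Bind z := tree(x1, unit); no other remaining equation mentions z.
Decompose node/3: x1 =?= tree(node(m, node(zero, x, 3), x), 3),  zero =?= x,  m =?= m.
Bind x1 := tree(node(m, node(zero, x, 3), x), 3); no other remaining equation mentions x1. Substituting into the earlier binding gives z := tree(tree(node(m, node(zero, x, 3), x), 3), unit).
Bind x := zero; no other remaining equation mentions x. Substituting into the earlier bindings gives q := tree(node(m, node(zero, zero, 3), zero), 3), t := node(zero, zero, 3), z := tree(tree(node(m, node(zero, zero, 3), zero), 3), unit), x1 := tree(node(m, node(zero, zero, 3), zero), 3).
Delete trivial equation m =?= m.
MGU = { q -> tree(node(m, node(zero, zero, 3), zero), 3), x2 -> tree(zero, tree(node(zero, m, 3), 3)), t -> node(zero, zero, 3), u -> tree(node(zero, m, 3), 3), v -> tree(zero, tree(node(zero, m, 3), 3)), z -> tree(tree(node(m, node(zero, zero, 3), zero), 3), unit), x1 -> tree(node(m, node(zero, zero, 3), zero), 3), x -> zero }, so x1 -> tree(node(m, node(zero, zero, 3), zero), 3).

tree(node(m, node(zero, zero, 3), zero), 3)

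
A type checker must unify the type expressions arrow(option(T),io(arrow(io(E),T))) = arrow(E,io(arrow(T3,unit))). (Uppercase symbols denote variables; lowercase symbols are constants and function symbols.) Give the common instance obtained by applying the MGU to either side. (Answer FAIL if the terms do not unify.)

arrow(option(unit),io(arrow(io(option(unit)),unit)))

Decompose arrow/2: option(T) = E,  io(arrow(io(E),T)) = io(arrow(T3,unit)).
Bind E := option(T); substituting into the remaining equation gives: io(arrow(io(option(T)),T)) = io(arrow(T3,unit)).
Decompose io/1: arrow(io(option(T)),T) = arrow(T3,unit).
Decompose arrow/2: io(option(T)) = T3,  T = unit.
Bind T3 := io(option(T)); no other remaining equation mentions T3.
Bind T := unit. Substituting into the earlier bindings gives E := option(unit), T3 := io(option(unit)).
Applying the MGU to either side gives arrow(option(unit),io(arrow(io(option(unit)),unit))).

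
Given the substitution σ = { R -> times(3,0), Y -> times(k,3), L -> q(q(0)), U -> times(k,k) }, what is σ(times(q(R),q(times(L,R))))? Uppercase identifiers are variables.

times(q(times(3,0)),q(times(q(q(0)),times(3,0))))

Replace each occurrence of R with times(3,0).
Replace each occurrence of L with q(q(0)).
Result: times(q(times(3,0)),q(times(q(q(0)),times(3,0)))).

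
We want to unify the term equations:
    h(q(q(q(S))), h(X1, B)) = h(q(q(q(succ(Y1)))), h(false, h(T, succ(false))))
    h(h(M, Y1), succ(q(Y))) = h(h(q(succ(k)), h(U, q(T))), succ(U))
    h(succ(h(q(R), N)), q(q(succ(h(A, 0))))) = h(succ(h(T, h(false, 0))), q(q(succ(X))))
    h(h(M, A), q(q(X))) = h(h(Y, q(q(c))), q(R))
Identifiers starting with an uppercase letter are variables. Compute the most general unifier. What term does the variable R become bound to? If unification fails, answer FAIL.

Decompose h/2: q(q(q(S))) = q(q(q(succ(Y1)))),  h(X1, B) = h(false, h(T, succ(false))).
Decompose q/1: q(q(S)) = q(q(succ(Y1))).
Decompose q/1: q(S) = q(succ(Y1)).
Decompose q/1: S = succ(Y1).
Bind S := succ(Y1); no other remaining equation mentions S.
Decompose h/2: X1 = false,  B = h(T, succ(false)).
Bind X1 := false; no other remaining equation mentions X1.
Bind B := h(T, succ(false)); no other remaining equation mentions B.
Decompose h/2: h(M, Y1) = h(q(succ(k)), h(U, q(T))),  succ(q(Y)) = succ(U).
Decompose h/2: M = q(succ(k)),  Y1 = h(U, q(T)).
Bind M := q(succ(k)); substituting into the one remaining equation that mentions M gives: h(h(q(succ(k)), A), q(q(X))) = h(h(Y, q(q(c))), q(R)).
Bind Y1 := h(U, q(T)); no other remaining equation mentions Y1. Substituting into the earlier binding gives S := succ(h(U, q(T))).
Decompose succ/1: q(Y) = U.
Bind U := q(Y); no other remaining equation mentions U. Substituting into the earlier bindings gives S := succ(h(q(Y), q(T))), Y1 := h(q(Y), q(T)).
Decompose h/2: succ(h(q(R), N)) = succ(h(T, h(false, 0))),  q(q(succ(h(A, 0)))) = q(q(succ(X))).
Decompose succ/1: h(q(R), N) = h(T, h(false, 0)).
Decompose h/2: q(R) = T,  N = h(false, 0).
Bind T := q(R); no other remaining equation mentions T. Substituting into the earlier bindings gives S := succ(h(q(Y), q(q(R)))), B := h(q(R), succ(false)), Y1 := h(q(Y), q(q(R))).
Bind N := h(false, 0); no other remaining equation mentions N.
Decompose q/1: q(succ(h(A, 0))) = q(succ(X)).
Decompose q/1: succ(h(A, 0)) = succ(X).
Decompose succ/1: h(A, 0) = X.
Bind X := h(A, 0); substituting into the remaining equation gives: h(h(q(succ(k)), A), q(q(h(A, 0)))) = h(h(Y, q(q(c))), q(R)).
Decompose h/2: h(q(succ(k)), A) = h(Y, q(q(c))),  q(q(h(A, 0))) = q(R).
Decompose h/2: q(succ(k)) = Y,  A = q(q(c)).
Bind Y := q(succ(k)); no other remaining equation mentions Y. Substituting into the earlier bindings gives S := succ(h(q(q(succ(k))), q(q(R)))), Y1 := h(q(q(succ(k))), q(q(R))), U := q(q(succ(k))).
Bind A := q(q(c)); substituting into the remaining equation gives: q(q(h(q(q(c)), 0))) = q(R). Substituting into the earlier binding gives X := h(q(q(c)), 0).
Decompose q/1: q(h(q(q(c)), 0)) = R.
Bind R := q(h(q(q(c)), 0)). Substituting into the earlier bindings gives S := succ(h(q(q(succ(k))), q(q(q(h(q(q(c)), 0)))))), B := h(q(q(h(q(q(c)), 0))), succ(false)), Y1 := h(q(q(succ(k))), q(q(q(h(q(q(c)), 0))))), T := q(q(h(q(q(c)), 0))).
MGU = { S -> succ(h(q(q(succ(k))), q(q(q(h(q(q(c)), 0)))))), X1 -> false, B -> h(q(q(h(q(q(c)), 0))), succ(false)), M -> q(succ(k)), Y1 -> h(q(q(succ(k))), q(q(q(h(q(q(c)), 0))))), U -> q(q(succ(k))), T -> q(q(h(q(q(c)), 0))), N -> h(false, 0), X -> h(q(q(c)), 0), Y -> q(succ(k)), A -> q(q(c)), R -> q(h(q(q(c)), 0)) }, so R -> q(h(q(q(c)), 0)).

q(h(q(q(c)), 0))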